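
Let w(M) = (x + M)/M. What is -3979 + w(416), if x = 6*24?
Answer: -103419/26 ≈ -3977.7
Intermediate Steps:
x = 144
w(M) = (144 + M)/M
-3979 + w(416) = -3979 + (144 + 416)/416 = -3979 + (1/416)*560 = -3979 + 35/26 = -103419/26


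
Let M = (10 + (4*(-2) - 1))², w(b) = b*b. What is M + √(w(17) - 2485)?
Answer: 1 + 6*I*√61 ≈ 1.0 + 46.862*I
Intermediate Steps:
w(b) = b²
M = 1 (M = (10 + (-8 - 1))² = (10 - 9)² = 1² = 1)
M + √(w(17) - 2485) = 1 + √(17² - 2485) = 1 + √(289 - 2485) = 1 + √(-2196) = 1 + 6*I*√61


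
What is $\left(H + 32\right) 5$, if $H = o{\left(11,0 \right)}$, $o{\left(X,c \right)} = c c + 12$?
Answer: $220$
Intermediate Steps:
$o{\left(X,c \right)} = 12 + c^{2}$ ($o{\left(X,c \right)} = c^{2} + 12 = 12 + c^{2}$)
$H = 12$ ($H = 12 + 0^{2} = 12 + 0 = 12$)
$\left(H + 32\right) 5 = \left(12 + 32\right) 5 = 44 \cdot 5 = 220$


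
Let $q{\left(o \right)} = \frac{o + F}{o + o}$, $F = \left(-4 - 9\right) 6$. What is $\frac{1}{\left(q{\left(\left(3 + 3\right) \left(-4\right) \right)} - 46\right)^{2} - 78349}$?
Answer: $- \frac{64}{4891135} \approx -1.3085 \cdot 10^{-5}$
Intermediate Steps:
$F = -78$ ($F = \left(-4 - 9\right) 6 = \left(-13\right) 6 = -78$)
$q{\left(o \right)} = \frac{-78 + o}{2 o}$ ($q{\left(o \right)} = \frac{o - 78}{o + o} = \frac{-78 + o}{2 o}$)
$\frac{1}{\left(q{\left(\left(3 + 3\right) \left(-4\right) \right)} - 46\right)^{2} - 78349} = \frac{1}{\left(\frac{-78 + \left(3 + 3\right) \left(-4\right)}{2 \left(3 + 3\right) \left(-4\right)} - 46\right)^{2} - 78349} = \frac{1}{\left(\frac{-78 + 6 \left(-4\right)}{2 \cdot 6 \left(-4\right)} - 46\right)^{2} - 78349} = \frac{1}{\left(\frac{-78 - 24}{2 \left(-24\right)} - 46\right)^{2} - 78349} = \frac{1}{\left(\frac{1}{2} \left(- \frac{1}{24}\right) \left(-102\right) - 46\right)^{2} - 78349} = \frac{1}{\left(\frac{17}{8} - 46\right)^{2} - 78349} = \frac{1}{\left(- \frac{351}{8}\right)^{2} - 78349} = \frac{1}{\frac{123201}{64} - 78349} = \frac{1}{- \frac{4891135}{64}} = - \frac{64}{4891135}$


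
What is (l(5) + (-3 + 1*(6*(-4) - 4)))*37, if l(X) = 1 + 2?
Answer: -1036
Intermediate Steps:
l(X) = 3
(l(5) + (-3 + 1*(6*(-4) - 4)))*37 = (3 + (-3 + 1*(6*(-4) - 4)))*37 = (3 + (-3 + 1*(-24 - 4)))*37 = (3 + (-3 + 1*(-28)))*37 = (3 + (-3 - 28))*37 = (3 - 31)*37 = -28*37 = -1036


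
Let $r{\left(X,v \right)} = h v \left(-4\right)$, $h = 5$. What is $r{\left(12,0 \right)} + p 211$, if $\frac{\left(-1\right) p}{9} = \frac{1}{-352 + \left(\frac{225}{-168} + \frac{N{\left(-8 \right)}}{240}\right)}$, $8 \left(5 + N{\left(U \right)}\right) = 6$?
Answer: $\frac{12761280}{2374559} \approx 5.3742$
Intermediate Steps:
$N{\left(U \right)} = - \frac{17}{4}$ ($N{\left(U \right)} = -5 + \frac{1}{8} \cdot 6 = -5 + \frac{3}{4} = - \frac{17}{4}$)
$r{\left(X,v \right)} = - 20 v$ ($r{\left(X,v \right)} = 5 v \left(-4\right) = 5 \left(- 4 v\right) = - 20 v$)
$p = \frac{60480}{2374559}$ ($p = - \frac{9}{-352 + \left(\frac{225}{-168} - \frac{17}{4 \cdot 240}\right)} = - \frac{9}{-352 + \left(225 \left(- \frac{1}{168}\right) - \frac{17}{960}\right)} = - \frac{9}{-352 - \frac{9119}{6720}} = - \frac{9}{- \frac{2374559}{6720}} = \left(-9\right) \left(- \frac{6720}{2374559}\right) = \frac{60480}{2374559} \approx 0.02547$)
$r{\left(12,0 \right)} + p 211 = \left(-20\right) 0 + \frac{60480}{2374559} \cdot 211 = 0 + \frac{12761280}{2374559} = \frac{12761280}{2374559}$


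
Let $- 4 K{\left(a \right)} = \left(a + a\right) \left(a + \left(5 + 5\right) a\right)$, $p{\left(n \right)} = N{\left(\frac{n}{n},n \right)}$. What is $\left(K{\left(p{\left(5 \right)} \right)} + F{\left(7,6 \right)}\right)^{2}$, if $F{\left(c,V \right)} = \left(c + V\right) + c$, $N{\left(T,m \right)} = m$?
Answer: $\frac{55225}{4} \approx 13806.0$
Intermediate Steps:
$F{\left(c,V \right)} = V + 2 c$ ($F{\left(c,V \right)} = \left(V + c\right) + c = V + 2 c$)
$p{\left(n \right)} = n$
$K{\left(a \right)} = - \frac{11 a^{2}}{2}$ ($K{\left(a \right)} = - \frac{\left(a + a\right) \left(a + \left(5 + 5\right) a\right)}{4} = - \frac{2 a \left(a + 10 a\right)}{4} = - \frac{2 a 11 a}{4} = - \frac{22 a^{2}}{4} = - \frac{11 a^{2}}{2}$)
$\left(K{\left(p{\left(5 \right)} \right)} + F{\left(7,6 \right)}\right)^{2} = \left(- \frac{11 \cdot 5^{2}}{2} + \left(6 + 2 \cdot 7\right)\right)^{2} = \left(\left(- \frac{11}{2}\right) 25 + \left(6 + 14\right)\right)^{2} = \left(- \frac{275}{2} + 20\right)^{2} = \left(- \frac{235}{2}\right)^{2} = \frac{55225}{4}$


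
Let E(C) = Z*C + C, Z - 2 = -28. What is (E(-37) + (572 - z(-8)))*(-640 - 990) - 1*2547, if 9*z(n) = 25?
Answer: -21943163/9 ≈ -2.4381e+6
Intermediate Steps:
Z = -26 (Z = 2 - 28 = -26)
z(n) = 25/9 (z(n) = (1/9)*25 = 25/9)
E(C) = -25*C (E(C) = -26*C + C = -25*C)
(E(-37) + (572 - z(-8)))*(-640 - 990) - 1*2547 = (-25*(-37) + (572 - 1*25/9))*(-640 - 990) - 1*2547 = (925 + (572 - 25/9))*(-1630) - 2547 = (925 + 5123/9)*(-1630) - 2547 = (13448/9)*(-1630) - 2547 = -21920240/9 - 2547 = -21943163/9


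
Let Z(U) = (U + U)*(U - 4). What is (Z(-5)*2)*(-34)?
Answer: -6120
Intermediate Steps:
Z(U) = 2*U*(-4 + U) (Z(U) = (2*U)*(-4 + U) = 2*U*(-4 + U))
(Z(-5)*2)*(-34) = ((2*(-5)*(-4 - 5))*2)*(-34) = ((2*(-5)*(-9))*2)*(-34) = (90*2)*(-34) = 180*(-34) = -6120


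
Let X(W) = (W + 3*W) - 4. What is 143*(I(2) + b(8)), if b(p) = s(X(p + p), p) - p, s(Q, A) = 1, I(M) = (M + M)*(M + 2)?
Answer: 1287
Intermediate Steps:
I(M) = 2*M*(2 + M) (I(M) = (2*M)*(2 + M) = 2*M*(2 + M))
X(W) = -4 + 4*W (X(W) = 4*W - 4 = -4 + 4*W)
b(p) = 1 - p
143*(I(2) + b(8)) = 143*(2*2*(2 + 2) + (1 - 1*8)) = 143*(2*2*4 + (1 - 8)) = 143*(16 - 7) = 143*9 = 1287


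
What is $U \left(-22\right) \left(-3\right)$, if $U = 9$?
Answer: $594$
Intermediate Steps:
$U \left(-22\right) \left(-3\right) = 9 \left(-22\right) \left(-3\right) = \left(-198\right) \left(-3\right) = 594$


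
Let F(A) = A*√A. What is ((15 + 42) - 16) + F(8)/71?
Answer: 41 + 16*√2/71 ≈ 41.319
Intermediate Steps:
F(A) = A^(3/2)
((15 + 42) - 16) + F(8)/71 = ((15 + 42) - 16) + 8^(3/2)/71 = (57 - 16) + (16*√2)*(1/71) = 41 + 16*√2/71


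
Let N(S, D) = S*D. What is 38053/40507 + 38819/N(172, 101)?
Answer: 2233497949/703687604 ≈ 3.1740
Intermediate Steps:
N(S, D) = D*S
38053/40507 + 38819/N(172, 101) = 38053/40507 + 38819/((101*172)) = 38053*(1/40507) + 38819/17372 = 38053/40507 + 38819*(1/17372) = 38053/40507 + 38819/17372 = 2233497949/703687604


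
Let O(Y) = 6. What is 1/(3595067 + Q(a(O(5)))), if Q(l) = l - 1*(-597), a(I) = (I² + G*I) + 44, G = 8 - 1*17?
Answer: 1/3595690 ≈ 2.7811e-7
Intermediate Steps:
G = -9 (G = 8 - 17 = -9)
a(I) = 44 + I² - 9*I (a(I) = (I² - 9*I) + 44 = 44 + I² - 9*I)
Q(l) = 597 + l (Q(l) = l + 597 = 597 + l)
1/(3595067 + Q(a(O(5)))) = 1/(3595067 + (597 + (44 + 6² - 9*6))) = 1/(3595067 + (597 + (44 + 36 - 54))) = 1/(3595067 + (597 + 26)) = 1/(3595067 + 623) = 1/3595690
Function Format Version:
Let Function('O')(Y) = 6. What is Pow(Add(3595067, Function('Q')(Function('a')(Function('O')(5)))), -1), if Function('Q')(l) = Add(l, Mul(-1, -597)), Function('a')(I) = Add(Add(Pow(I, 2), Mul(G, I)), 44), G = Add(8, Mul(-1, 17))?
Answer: Rational(1, 3595690) ≈ 2.7811e-7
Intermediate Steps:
G = -9 (G = Add(8, -17) = -9)
Function('a')(I) = Add(44, Pow(I, 2), Mul(-9, I)) (Function('a')(I) = Add(Add(Pow(I, 2), Mul(-9, I)), 44) = Add(44, Pow(I, 2), Mul(-9, I)))
Function('Q')(l) = Add(597, l) (Function('Q')(l) = Add(l, 597) = Add(597, l))
Pow(Add(3595067, Function('Q')(Function('a')(Function('O')(5)))), -1) = Pow(Add(3595067, Add(597, Add(44, Pow(6, 2), Mul(-9, 6)))), -1) = Pow(Add(3595067, Add(597, Add(44, 36, -54))), -1) = Pow(Add(3595067, Add(597, 26)), -1) = Pow(Add(3595067, 623), -1) = Pow(3595690, -1) = Rational(1, 3595690)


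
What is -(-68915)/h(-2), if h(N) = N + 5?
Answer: 68915/3 ≈ 22972.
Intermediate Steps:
h(N) = 5 + N
-(-68915)/h(-2) = -(-68915)/(5 - 2) = -(-68915)/3 = -13783*(-5/3) = 68915/3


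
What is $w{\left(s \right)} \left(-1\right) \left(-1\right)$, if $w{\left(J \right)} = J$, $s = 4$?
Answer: $4$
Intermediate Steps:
$w{\left(s \right)} \left(-1\right) \left(-1\right) = 4 \left(-1\right) \left(-1\right) = \left(-4\right) \left(-1\right) = 4$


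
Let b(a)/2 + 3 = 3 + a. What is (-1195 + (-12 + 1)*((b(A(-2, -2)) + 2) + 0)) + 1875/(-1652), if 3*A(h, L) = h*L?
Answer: -6182453/4956 ≈ -1247.5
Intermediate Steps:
A(h, L) = L*h/3 (A(h, L) = (h*L)/3 = (L*h)/3 = L*h/3)
b(a) = 2*a (b(a) = -6 + 2*(3 + a) = -6 + (6 + 2*a) = 2*a)
(-1195 + (-12 + 1)*((b(A(-2, -2)) + 2) + 0)) + 1875/(-1652) = (-1195 + (-12 + 1)*((2*((⅓)*(-2)*(-2)) + 2) + 0)) + 1875/(-1652) = (-1195 - 11*((2*(4/3) + 2) + 0)) + 1875*(-1/1652) = (-1195 - 11*((8/3 + 2) + 0)) - 1875/1652 = (-1195 - 11*(14/3 + 0)) - 1875/1652 = (-1195 - 11*14/3) - 1875/1652 = (-1195 - 154/3) - 1875/1652 = -3739/3 - 1875/1652 = -6182453/4956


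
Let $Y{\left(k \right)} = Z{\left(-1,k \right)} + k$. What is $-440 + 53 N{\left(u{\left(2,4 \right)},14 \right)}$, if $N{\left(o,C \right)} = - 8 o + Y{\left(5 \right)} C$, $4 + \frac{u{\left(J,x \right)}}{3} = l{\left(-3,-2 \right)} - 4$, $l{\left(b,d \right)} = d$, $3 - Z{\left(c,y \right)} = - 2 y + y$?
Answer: $21926$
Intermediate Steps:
$Z{\left(c,y \right)} = 3 + y$ ($Z{\left(c,y \right)} = 3 - \left(- 2 y + y\right) = 3 - - y = 3 + y$)
$u{\left(J,x \right)} = -30$ ($u{\left(J,x \right)} = -12 + 3 \left(-2 - 4\right) = -12 + 3 \left(-6\right) = -12 - 18 = -30$)
$Y{\left(k \right)} = 3 + 2 k$ ($Y{\left(k \right)} = \left(3 + k\right) + k = 3 + 2 k$)
$N{\left(o,C \right)} = - 8 o + 13 C$ ($N{\left(o,C \right)} = - 8 o + \left(3 + 2 \cdot 5\right) C = - 8 o + \left(3 + 10\right) C = - 8 o + 13 C$)
$-440 + 53 N{\left(u{\left(2,4 \right)},14 \right)} = -440 + 53 \left(\left(-8\right) \left(-30\right) + 13 \cdot 14\right) = -440 + 53 \left(240 + 182\right) = -440 + 53 \cdot 422 = -440 + 22366 = 21926$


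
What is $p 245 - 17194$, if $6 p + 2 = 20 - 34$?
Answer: $- \frac{53542}{3} \approx -17847.0$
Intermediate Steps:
$p = - \frac{8}{3}$ ($p = - \frac{1}{3} + \frac{20 - 34}{6} = - \frac{1}{3} + \frac{1}{6} \left(-14\right) = - \frac{1}{3} - \frac{7}{3} = - \frac{8}{3} \approx -2.6667$)
$p 245 - 17194 = \left(- \frac{8}{3}\right) 245 - 17194 = - \frac{1960}{3} - 17194 = - \frac{53542}{3}$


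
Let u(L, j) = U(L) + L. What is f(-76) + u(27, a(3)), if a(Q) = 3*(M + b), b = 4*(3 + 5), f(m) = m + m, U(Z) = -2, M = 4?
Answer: -127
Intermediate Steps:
f(m) = 2*m
b = 32 (b = 4*8 = 32)
a(Q) = 108 (a(Q) = 3*(4 + 32) = 3*36 = 108)
u(L, j) = -2 + L
f(-76) + u(27, a(3)) = 2*(-76) + (-2 + 27) = -152 + 25 = -127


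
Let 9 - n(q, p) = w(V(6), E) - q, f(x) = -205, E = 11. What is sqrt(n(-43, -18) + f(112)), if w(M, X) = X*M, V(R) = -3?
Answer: I*sqrt(206) ≈ 14.353*I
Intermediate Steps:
w(M, X) = M*X
n(q, p) = 42 + q (n(q, p) = 9 - (-3*11 - q) = 9 - (-33 - q) = 9 + (33 + q) = 42 + q)
sqrt(n(-43, -18) + f(112)) = sqrt((42 - 43) - 205) = sqrt(-1 - 205) = sqrt(-206) = I*sqrt(206)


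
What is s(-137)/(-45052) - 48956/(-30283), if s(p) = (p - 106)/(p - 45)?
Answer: 401405600815/248304368312 ≈ 1.6166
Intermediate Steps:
s(p) = (-106 + p)/(-45 + p)
s(-137)/(-45052) - 48956/(-30283) = ((-106 - 137)/(-45 - 137))/(-45052) - 48956/(-30283) = (-243/(-182))*(-1/45052) - 48956*(-1/30283) = -1/182*(-243)*(-1/45052) + 48956/30283 = (243/182)*(-1/45052) + 48956/30283 = -243/8199464 + 48956/30283 = 401405600815/248304368312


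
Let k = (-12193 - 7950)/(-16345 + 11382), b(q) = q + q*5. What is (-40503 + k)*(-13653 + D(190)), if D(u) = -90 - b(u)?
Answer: 2991427129218/4963 ≈ 6.0275e+8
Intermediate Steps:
b(q) = 6*q (b(q) = q + 5*q = 6*q)
D(u) = -90 - 6*u
k = 20143/4963 (k = -20143/(-4963) = -20143*(-1/4963) = 20143/4963 ≈ 4.0586)
(-40503 + k)*(-13653 + D(190)) = (-40503 + 20143/4963)*(-13653 + (-90 - 6*190)) = -200996246*(-13653 + (-90 - 1140))/4963 = -200996246*(-13653 - 1230)/4963 = -200996246/4963*(-14883) = 2991427129218/4963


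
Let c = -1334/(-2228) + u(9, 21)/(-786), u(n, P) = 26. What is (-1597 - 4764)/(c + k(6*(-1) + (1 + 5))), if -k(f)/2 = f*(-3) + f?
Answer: -2784858522/247649 ≈ -11245.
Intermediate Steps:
k(f) = 4*f (k(f) = -2*(f*(-3) + f) = -2*(-3*f + f) = -(-4)*f = 4*f)
c = 247649/437802 (c = -1334/(-2228) + 26/(-786) = -1334*(-1/2228) + 26*(-1/786) = 667/1114 - 13/393 = 247649/437802 ≈ 0.56566)
(-1597 - 4764)/(c + k(6*(-1) + (1 + 5))) = (-1597 - 4764)/(247649/437802 + 4*(6*(-1) + (1 + 5))) = -6361/(247649/437802 + 4*(-6 + 6)) = -6361/(247649/437802 + 4*0) = -6361/(247649/437802 + 0) = -6361/247649/437802 = -6361*437802/247649 = -2784858522/247649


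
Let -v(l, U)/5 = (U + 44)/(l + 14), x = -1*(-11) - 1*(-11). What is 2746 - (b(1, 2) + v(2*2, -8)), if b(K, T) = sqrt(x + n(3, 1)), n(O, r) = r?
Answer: 2756 - sqrt(23) ≈ 2751.2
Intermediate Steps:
x = 22 (x = 11 + 11 = 22)
b(K, T) = sqrt(23) (b(K, T) = sqrt(22 + 1) = sqrt(23))
v(l, U) = -5*(44 + U)/(14 + l) (v(l, U) = -5*(U + 44)/(l + 14) = -5*(44 + U)/(14 + l))
2746 - (b(1, 2) + v(2*2, -8)) = 2746 - (sqrt(23) + 5*(-44 - 1*(-8))/(14 + 2*2)) = 2746 - (sqrt(23) + 5*(-44 + 8)/(14 + 4)) = 2746 - (sqrt(23) + 5*(-36)/18) = 2746 - (sqrt(23) + 5*(1/18)*(-36)) = 2746 - (sqrt(23) - 10) = 2746 - (-10 + sqrt(23)) = 2746 + (10 - sqrt(23)) = 2756 - sqrt(23)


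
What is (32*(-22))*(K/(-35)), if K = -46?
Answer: -32384/35 ≈ -925.26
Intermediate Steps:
(32*(-22))*(K/(-35)) = (32*(-22))*(-46/(-35)) = -(-32384)*(-1)/35 = -704*46/35 = -32384/35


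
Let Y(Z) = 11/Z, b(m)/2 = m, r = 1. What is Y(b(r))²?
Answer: 121/4 ≈ 30.250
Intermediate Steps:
b(m) = 2*m
Y(b(r))² = (11/((2*1)))² = (11/2)² = 121/4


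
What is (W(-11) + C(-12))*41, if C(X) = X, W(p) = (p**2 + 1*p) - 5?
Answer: 3813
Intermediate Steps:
W(p) = -5 + p + p**2 (W(p) = (p**2 + p) - 5 = (p + p**2) - 5 = -5 + p + p**2)
(W(-11) + C(-12))*41 = ((-5 - 11 + (-11)**2) - 12)*41 = ((-5 - 11 + 121) - 12)*41 = (105 - 12)*41 = 93*41 = 3813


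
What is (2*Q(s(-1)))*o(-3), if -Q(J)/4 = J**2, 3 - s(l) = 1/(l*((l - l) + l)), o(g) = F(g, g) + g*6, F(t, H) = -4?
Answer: 704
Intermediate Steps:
o(g) = -4 + 6*g (o(g) = -4 + g*6 = -4 + 6*g)
s(l) = 3 - 1/l**2 (s(l) = 3 - 1/(l*((l - l) + l)) = 3 - 1/(l*(0 + l)) = 3 - 1/(l*l) = 3 - 1/(l**2) = 3 - 1/l**2)
Q(J) = -4*J**2
(2*Q(s(-1)))*o(-3) = (2*(-4*(3 - 1/(-1)**2)**2))*(-4 + 6*(-3)) = (2*(-4*(3 - 1*1)**2))*(-4 - 18) = (2*(-4*(3 - 1)**2))*(-22) = (2*(-4*2**2))*(-22) = (2*(-4*4))*(-22) = (2*(-16))*(-22) = -32*(-22) = 704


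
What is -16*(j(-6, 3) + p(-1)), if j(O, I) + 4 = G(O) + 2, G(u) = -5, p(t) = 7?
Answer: 0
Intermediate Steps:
j(O, I) = -7 (j(O, I) = -4 + (-5 + 2) = -4 - 3 = -7)
-16*(j(-6, 3) + p(-1)) = -16*(-7 + 7) = -16*0 = 0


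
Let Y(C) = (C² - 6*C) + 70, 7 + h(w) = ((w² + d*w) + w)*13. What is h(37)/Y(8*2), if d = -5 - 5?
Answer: 13461/230 ≈ 58.526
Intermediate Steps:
d = -10
h(w) = -7 - 117*w + 13*w² (h(w) = -7 + ((w² - 10*w) + w)*13 = -7 + (w² - 9*w)*13 = -7 + (-117*w + 13*w²) = -7 - 117*w + 13*w²)
Y(C) = 70 + C² - 6*C
h(37)/Y(8*2) = (-7 - 117*37 + 13*37²)/(70 + (8*2)² - 48*2) = (-7 - 4329 + 13*1369)/(70 + 16² - 6*16) = (-7 - 4329 + 17797)/(70 + 256 - 96) = 13461/230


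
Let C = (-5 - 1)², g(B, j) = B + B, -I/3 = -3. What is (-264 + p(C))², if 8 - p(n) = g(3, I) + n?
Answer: 88804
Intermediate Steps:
I = 9 (I = -3*(-3) = 9)
g(B, j) = 2*B
C = 36 (C = (-6)² = 36)
p(n) = 2 - n (p(n) = 8 - (2*3 + n) = 8 - (6 + n) = 8 + (-6 - n) = 2 - n)
(-264 + p(C))² = (-264 + (2 - 1*36))² = (-264 + (2 - 36))² = (-264 - 34)² = (-298)² = 88804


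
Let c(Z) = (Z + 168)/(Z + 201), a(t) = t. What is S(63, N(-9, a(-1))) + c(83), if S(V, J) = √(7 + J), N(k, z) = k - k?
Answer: 251/284 + √7 ≈ 3.5296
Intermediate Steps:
N(k, z) = 0
c(Z) = (168 + Z)/(201 + Z)
S(63, N(-9, a(-1))) + c(83) = √(7 + 0) + (168 + 83)/(201 + 83) = √7 + 251/284 = 251/284 + √7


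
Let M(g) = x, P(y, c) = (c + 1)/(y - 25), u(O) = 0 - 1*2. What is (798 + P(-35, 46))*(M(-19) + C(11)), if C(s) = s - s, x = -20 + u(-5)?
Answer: -526163/30 ≈ -17539.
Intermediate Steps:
u(O) = -2 (u(O) = 0 - 2 = -2)
P(y, c) = (1 + c)/(-25 + y)
x = -22 (x = -20 - 2 = -22)
M(g) = -22
C(s) = 0
(798 + P(-35, 46))*(M(-19) + C(11)) = (798 + (1 + 46)/(-25 - 35))*(-22 + 0) = (798 + 47/(-60))*(-22) = (798 - 1/60*47)*(-22) = (798 - 47/60)*(-22) = (47833/60)*(-22) = -526163/30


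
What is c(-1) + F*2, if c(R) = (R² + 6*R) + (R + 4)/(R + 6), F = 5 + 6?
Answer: 88/5 ≈ 17.600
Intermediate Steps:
F = 11
c(R) = R² + 6*R + (4 + R)/(6 + R) (c(R) = (R² + 6*R) + (4 + R)/(6 + R) = R² + 6*R + (4 + R)/(6 + R))
c(-1) + F*2 = (4 + (-1)³ + 12*(-1)² + 37*(-1))/(6 - 1) + 11*2 = (4 - 1 + 12*1 - 37)/5 + 22 = (4 - 1 + 12 - 37)/5 + 22 = (⅕)*(-22) + 22 = -22/5 + 22 = 88/5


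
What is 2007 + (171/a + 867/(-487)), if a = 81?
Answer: 8798131/4383 ≈ 2007.3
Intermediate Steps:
2007 + (171/a + 867/(-487)) = 2007 + (171/81 + 867/(-487)) = 2007 + (171*(1/81) + 867*(-1/487)) = 2007 + (19/9 - 867/487) = 2007 + 1450/4383 = 8798131/4383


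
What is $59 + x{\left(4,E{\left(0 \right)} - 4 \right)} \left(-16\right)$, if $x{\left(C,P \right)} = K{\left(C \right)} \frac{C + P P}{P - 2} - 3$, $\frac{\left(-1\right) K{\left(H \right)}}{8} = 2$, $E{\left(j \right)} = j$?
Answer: $- \frac{2239}{3} \approx -746.33$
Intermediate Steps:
$K{\left(H \right)} = -16$ ($K{\left(H \right)} = \left(-8\right) 2 = -16$)
$x{\left(C,P \right)} = -3 - \frac{16 \left(C + P^{2}\right)}{-2 + P}$ ($x{\left(C,P \right)} = - 16 \frac{C + P P}{P - 2} - 3 = - 16 \frac{C + P^{2}}{-2 + P} - 3 = - \frac{16 \left(C + P^{2}\right)}{-2 + P} - 3 = -3 - \frac{16 \left(C + P^{2}\right)}{-2 + P}$)
$59 + x{\left(4,E{\left(0 \right)} - 4 \right)} \left(-16\right) = 59 + \frac{6 - 64 - 16 \left(0 - 4\right)^{2} - 3 \left(0 - 4\right)}{-2 + \left(0 - 4\right)} \left(-16\right) = 59 + \frac{6 - 64 - 16 \left(-4\right)^{2} - -12}{-2 - 4} \left(-16\right) = 59 + \frac{6 - 64 - 256 + 12}{-6} \left(-16\right) = 59 + - \frac{6 - 64 - 256 + 12}{6} \left(-16\right) = 59 + \left(- \frac{1}{6}\right) \left(-302\right) \left(-16\right) = 59 + \frac{151}{3} \left(-16\right) = 59 - \frac{2416}{3} = - \frac{2239}{3}$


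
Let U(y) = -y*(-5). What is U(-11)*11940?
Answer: -656700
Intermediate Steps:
U(y) = 5*y (U(y) = -(-5)*y = 5*y)
U(-11)*11940 = (5*(-11))*11940 = -55*11940 = -656700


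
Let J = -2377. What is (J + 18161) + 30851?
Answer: 46635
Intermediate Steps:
(J + 18161) + 30851 = (-2377 + 18161) + 30851 = 15784 + 30851 = 46635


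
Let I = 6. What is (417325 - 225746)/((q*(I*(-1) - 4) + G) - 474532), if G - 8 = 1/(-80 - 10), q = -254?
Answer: -17242110/42478561 ≈ -0.40590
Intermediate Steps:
G = 719/90 (G = 8 + 1/(-80 - 10) = 8 + 1/(-90) = 8 - 1/90 = 719/90 ≈ 7.9889)
(417325 - 225746)/((q*(I*(-1) - 4) + G) - 474532) = (417325 - 225746)/((-254*(6*(-1) - 4) + 719/90) - 474532) = 191579/((-254*(-6 - 4) + 719/90) - 474532) = 191579/((-254*(-10) + 719/90) - 474532) = 191579/((2540 + 719/90) - 474532) = 191579/(229319/90 - 474532) = 191579/(-42478561/90) = 191579*(-90/42478561) = -17242110/42478561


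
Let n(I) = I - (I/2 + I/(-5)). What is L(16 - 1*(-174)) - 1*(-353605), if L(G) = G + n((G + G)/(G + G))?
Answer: 3537957/10 ≈ 3.5380e+5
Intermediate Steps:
n(I) = 7*I/10 (n(I) = I - (I*(1/2) + I*(-1/5)) = I - (I/2 - I/5) = I - 3*I/10 = 7*I/10)
L(G) = 7/10 + G (L(G) = G + 7*((G + G)/(G + G))/10 = G + 7*((2*G)/((2*G)))/10 = G + 7*((2*G)*(1/(2*G)))/10 = G + (7/10)*1 = G + 7/10 = 7/10 + G)
L(16 - 1*(-174)) - 1*(-353605) = (7/10 + (16 - 1*(-174))) - 1*(-353605) = (7/10 + (16 + 174)) + 353605 = (7/10 + 190) + 353605 = 1907/10 + 353605 = 3537957/10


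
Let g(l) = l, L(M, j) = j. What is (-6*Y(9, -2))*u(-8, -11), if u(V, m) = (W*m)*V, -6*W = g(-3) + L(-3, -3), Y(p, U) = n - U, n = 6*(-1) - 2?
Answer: 3168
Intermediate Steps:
n = -8 (n = -6 - 2 = -8)
Y(p, U) = -8 - U
W = 1 (W = -(-3 - 3)/6 = -⅙*(-6) = 1)
u(V, m) = V*m (u(V, m) = (1*m)*V = m*V = V*m)
(-6*Y(9, -2))*u(-8, -11) = (-6*(-8 - 1*(-2)))*(-8*(-11)) = -6*(-8 + 2)*88 = -6*(-6)*88 = 36*88 = 3168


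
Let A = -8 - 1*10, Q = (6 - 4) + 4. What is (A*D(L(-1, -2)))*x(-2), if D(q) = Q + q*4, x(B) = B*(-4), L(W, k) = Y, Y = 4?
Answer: -3168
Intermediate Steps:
L(W, k) = 4
Q = 6 (Q = 2 + 4 = 6)
A = -18 (A = -8 - 10 = -18)
x(B) = -4*B
D(q) = 6 + 4*q (D(q) = 6 + q*4 = 6 + 4*q)
(A*D(L(-1, -2)))*x(-2) = (-18*(6 + 4*4))*(-4*(-2)) = -18*(6 + 16)*8 = -18*22*8 = -396*8 = -3168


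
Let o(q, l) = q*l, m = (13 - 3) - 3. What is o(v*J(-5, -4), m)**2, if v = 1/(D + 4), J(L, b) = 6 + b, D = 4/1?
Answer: 49/16 ≈ 3.0625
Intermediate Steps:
D = 4 (D = 4*1 = 4)
m = 7 (m = 10 - 3 = 7)
v = 1/8 (v = 1/(4 + 4) = 1/8 ≈ 0.12500)
o(q, l) = l*q
o(v*J(-5, -4), m)**2 = (7*((6 - 4)/8))**2 = (7*((1/8)*2))**2 = (7*(1/4))**2 = (7/4)**2 = 49/16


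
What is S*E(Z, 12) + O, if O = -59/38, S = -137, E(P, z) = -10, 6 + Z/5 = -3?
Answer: 52001/38 ≈ 1368.4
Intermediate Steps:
Z = -45 (Z = -30 + 5*(-3) = -30 - 15 = -45)
O = -59/38 (O = -59*1/38 = -59/38 ≈ -1.5526)
S*E(Z, 12) + O = -137*(-10) - 59/38 = 1370 - 59/38 = 52001/38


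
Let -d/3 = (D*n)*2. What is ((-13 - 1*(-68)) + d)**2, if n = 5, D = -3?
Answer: 21025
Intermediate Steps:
d = 90 (d = -3*(-3*5)*2 = -(-45)*2 = -3*(-30) = 90)
((-13 - 1*(-68)) + d)**2 = ((-13 - 1*(-68)) + 90)**2 = ((-13 + 68) + 90)**2 = (55 + 90)**2 = 145**2 = 21025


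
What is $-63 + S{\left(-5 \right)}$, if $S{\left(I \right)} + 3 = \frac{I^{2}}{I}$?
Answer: $-71$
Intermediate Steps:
$S{\left(I \right)} = -3 + I$ ($S{\left(I \right)} = -3 + \frac{I^{2}}{I} = -3 + I$)
$-63 + S{\left(-5 \right)} = -63 - 8 = -71$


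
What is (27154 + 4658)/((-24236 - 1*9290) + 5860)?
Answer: -5302/4611 ≈ -1.1499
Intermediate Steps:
(27154 + 4658)/((-24236 - 1*9290) + 5860) = 31812/((-24236 - 9290) + 5860) = 31812/(-33526 + 5860) = 31812/(-27666) = 31812*(-1/27666) = -5302/4611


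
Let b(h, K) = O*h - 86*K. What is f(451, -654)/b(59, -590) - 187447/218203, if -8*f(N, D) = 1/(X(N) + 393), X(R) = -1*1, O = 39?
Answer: -31179292379675/36295139892928 ≈ -0.85905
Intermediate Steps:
X(R) = -1
f(N, D) = -1/3136 (f(N, D) = -1/(8*(-1 + 393)) = -⅛/392 = -⅛*1/392 = -1/3136)
b(h, K) = -86*K + 39*h (b(h, K) = 39*h - 86*K = -86*K + 39*h)
f(451, -654)/b(59, -590) - 187447/218203 = -1/(3136*(-86*(-590) + 39*59)) - 187447/218203 = -1/(3136*(50740 + 2301)) - 187447*1/218203 = -1/3136/53041 - 187447/218203 = -1/3136*1/53041 - 187447/218203 = -1/166336576 - 187447/218203 = -31179292379675/36295139892928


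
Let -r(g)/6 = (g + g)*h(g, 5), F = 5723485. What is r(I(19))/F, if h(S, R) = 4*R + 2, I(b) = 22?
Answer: -5808/5723485 ≈ -0.0010148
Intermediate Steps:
h(S, R) = 2 + 4*R
r(g) = -264*g (r(g) = -6*(g + g)*(2 + 4*5) = -6*2*g*(2 + 20) = -6*2*g*22 = -264*g)
r(I(19))/F = -264*22/5723485 = -5808*1/5723485 = -5808/5723485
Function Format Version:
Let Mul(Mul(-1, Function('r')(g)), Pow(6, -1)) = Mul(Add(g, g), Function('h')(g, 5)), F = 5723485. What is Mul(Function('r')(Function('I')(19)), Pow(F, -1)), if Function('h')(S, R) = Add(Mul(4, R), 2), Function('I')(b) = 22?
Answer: Rational(-5808, 5723485) ≈ -0.0010148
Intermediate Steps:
Function('h')(S, R) = Add(2, Mul(4, R))
Function('r')(g) = Mul(-264, g) (Function('r')(g) = Mul(-6, Mul(Add(g, g), Add(2, Mul(4, 5)))) = Mul(-6, Mul(Mul(2, g), Add(2, 20))) = Mul(-6, Mul(Mul(2, g), 22)) = Mul(-6, Mul(44, g)) = Mul(-264, g))
Mul(Function('r')(Function('I')(19)), Pow(F, -1)) = Mul(Mul(-264, 22), Pow(5723485, -1)) = Mul(-5808, Rational(1, 5723485)) = Rational(-5808, 5723485)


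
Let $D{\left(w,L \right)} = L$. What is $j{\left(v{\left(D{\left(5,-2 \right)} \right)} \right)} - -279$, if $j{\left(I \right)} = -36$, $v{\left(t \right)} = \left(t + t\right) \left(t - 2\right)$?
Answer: $243$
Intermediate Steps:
$v{\left(t \right)} = 2 t \left(-2 + t\right)$
$j{\left(v{\left(D{\left(5,-2 \right)} \right)} \right)} - -279 = -36 - -279 = -36 + \left(-1153 + 1432\right) = -36 + 279 = 243$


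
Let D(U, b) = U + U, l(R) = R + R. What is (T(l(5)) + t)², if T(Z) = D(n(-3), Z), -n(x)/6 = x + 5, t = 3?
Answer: 441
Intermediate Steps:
n(x) = -30 - 6*x (n(x) = -6*(x + 5) = -6*(5 + x) = -30 - 6*x)
l(R) = 2*R
D(U, b) = 2*U
T(Z) = -24 (T(Z) = 2*(-30 - 6*(-3)) = 2*(-30 + 18) = 2*(-12) = -24)
(T(l(5)) + t)² = (-24 + 3)² = (-21)² = 441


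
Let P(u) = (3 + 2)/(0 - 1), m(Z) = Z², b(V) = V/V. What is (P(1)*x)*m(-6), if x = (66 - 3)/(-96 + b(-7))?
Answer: 2268/19 ≈ 119.37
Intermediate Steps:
b(V) = 1
x = -63/95 (x = (66 - 3)/(-96 + 1) = 63/(-95) = 63*(-1/95) = -63/95 ≈ -0.66316)
P(u) = -5 (P(u) = 5/(-1) = 5*(-1) = -5)
(P(1)*x)*m(-6) = -5*(-63/95)*(-6)² = (63/19)*36 = 2268/19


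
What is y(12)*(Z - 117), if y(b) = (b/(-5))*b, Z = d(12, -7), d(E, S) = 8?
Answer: 15696/5 ≈ 3139.2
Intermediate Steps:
Z = 8
y(b) = -b²/5 (y(b) = (b*(-⅕))*b = (-b/5)*b = -b²/5)
y(12)*(Z - 117) = (-⅕*12²)*(8 - 117) = -⅕*144*(-109) = -144/5*(-109) = 15696/5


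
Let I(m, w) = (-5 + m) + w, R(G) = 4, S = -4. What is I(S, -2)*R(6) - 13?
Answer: -57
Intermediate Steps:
I(m, w) = -5 + m + w
I(S, -2)*R(6) - 13 = (-5 - 4 - 2)*4 - 13 = -11*4 - 13 = -44 - 13 = -57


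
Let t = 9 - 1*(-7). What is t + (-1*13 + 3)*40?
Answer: -384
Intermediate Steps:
t = 16 (t = 9 + 7 = 16)
t + (-1*13 + 3)*40 = 16 + (-1*13 + 3)*40 = 16 + (-13 + 3)*40 = 16 - 10*40 = 16 - 400 = -384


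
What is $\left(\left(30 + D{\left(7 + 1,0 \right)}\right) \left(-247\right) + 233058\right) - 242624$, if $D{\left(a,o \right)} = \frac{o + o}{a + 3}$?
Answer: $-16976$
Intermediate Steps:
$D{\left(a,o \right)} = \frac{2 o}{3 + a}$
$\left(\left(30 + D{\left(7 + 1,0 \right)}\right) \left(-247\right) + 233058\right) - 242624 = \left(\left(30 + 2 \cdot 0 \frac{1}{3 + \left(7 + 1\right)}\right) \left(-247\right) + 233058\right) - 242624 = \left(\left(30 + 2 \cdot 0 \frac{1}{3 + 8}\right) \left(-247\right) + 233058\right) - 242624 = \left(\left(30 + 2 \cdot 0 \cdot \frac{1}{11}\right) \left(-247\right) + 233058\right) - 242624 = \left(\left(30 + 0\right) \left(-247\right) + 233058\right) - 242624 = \left(30 \left(-247\right) + 233058\right) - 242624 = \left(-7410 + 233058\right) - 242624 = 225648 - 242624 = -16976$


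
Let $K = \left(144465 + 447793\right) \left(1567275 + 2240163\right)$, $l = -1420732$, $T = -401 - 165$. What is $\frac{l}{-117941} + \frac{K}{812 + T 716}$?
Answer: $- \frac{66488670953163439}{11925132451} \approx -5.5755 \cdot 10^{6}$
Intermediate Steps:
$T = -566$
$K = 2254985615004$ ($K = 592258 \cdot 3807438 = 2254985615004$)
$\frac{l}{-117941} + \frac{K}{812 + T 716} = - \frac{1420732}{-117941} + \frac{2254985615004}{812 - 405256} = \left(-1420732\right) \left(- \frac{1}{117941}\right) + \frac{2254985615004}{812 - 405256} = \frac{1420732}{117941} + \frac{2254985615004}{-404444} = \frac{1420732}{117941} + 2254985615004 \left(- \frac{1}{404444}\right) = \frac{1420732}{117941} - \frac{563746403751}{101111} = - \frac{66488670953163439}{11925132451}$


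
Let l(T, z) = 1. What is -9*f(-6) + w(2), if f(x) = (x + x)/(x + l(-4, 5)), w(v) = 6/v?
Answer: -93/5 ≈ -18.600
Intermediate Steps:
f(x) = 2*x/(1 + x) (f(x) = (x + x)/(x + 1) = (2*x)/(1 + x) = 2*x/(1 + x))
-9*f(-6) + w(2) = -18*(-6)/(1 - 6) + 6/2 = -18*(-6)/(-5) + 6*(½) = -18*(-6)*(-1)/5 + 3 = -9*12/5 + 3 = -108/5 + 3 = -93/5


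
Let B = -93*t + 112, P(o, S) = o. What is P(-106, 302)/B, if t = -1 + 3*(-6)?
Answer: -106/1879 ≈ -0.056413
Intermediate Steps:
t = -19 (t = -1 - 18 = -19)
B = 1879 (B = -93*(-19) + 112 = 1767 + 112 = 1879)
P(-106, 302)/B = -106/1879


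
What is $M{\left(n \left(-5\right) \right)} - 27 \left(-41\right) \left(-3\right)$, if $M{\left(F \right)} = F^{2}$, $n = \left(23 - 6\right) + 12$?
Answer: $17704$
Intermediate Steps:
$n = 29$ ($n = 17 + 12 = 29$)
$M{\left(n \left(-5\right) \right)} - 27 \left(-41\right) \left(-3\right) = \left(29 \left(-5\right)\right)^{2} - 27 \left(-41\right) \left(-3\right) = \left(-145\right)^{2} - \left(-1107\right) \left(-3\right) = 21025 - 3321 = 17704$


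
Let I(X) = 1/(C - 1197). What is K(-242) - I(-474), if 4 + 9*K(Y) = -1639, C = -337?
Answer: -2520353/13806 ≈ -182.55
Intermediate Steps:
K(Y) = -1643/9 (K(Y) = -4/9 + (⅑)*(-1639) = -4/9 - 1639/9 = -1643/9)
I(X) = -1/1534 (I(X) = 1/(-337 - 1197) = 1/(-1534) = -1/1534)
K(-242) - I(-474) = -1643/9 - 1*(-1/1534) = -1643/9 + 1/1534 = -2520353/13806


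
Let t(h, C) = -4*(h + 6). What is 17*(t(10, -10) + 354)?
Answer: 4930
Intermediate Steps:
t(h, C) = -24 - 4*h (t(h, C) = -4*(6 + h) = -24 - 4*h)
17*(t(10, -10) + 354) = 17*((-24 - 4*10) + 354) = 17*((-24 - 40) + 354) = 17*(-64 + 354) = 17*290 = 4930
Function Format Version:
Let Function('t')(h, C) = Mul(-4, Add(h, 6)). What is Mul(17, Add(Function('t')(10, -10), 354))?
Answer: 4930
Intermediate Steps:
Function('t')(h, C) = Add(-24, Mul(-4, h)) (Function('t')(h, C) = Mul(-4, Add(6, h)) = Add(-24, Mul(-4, h)))
Mul(17, Add(Function('t')(10, -10), 354)) = Mul(17, Add(Add(-24, Mul(-4, 10)), 354)) = Mul(17, Add(Add(-24, -40), 354)) = Mul(17, Add(-64, 354)) = Mul(17, 290) = 4930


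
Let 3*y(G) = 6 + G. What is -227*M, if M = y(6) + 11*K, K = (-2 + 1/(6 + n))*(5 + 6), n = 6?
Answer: 620845/12 ≈ 51737.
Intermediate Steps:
y(G) = 2 + G/3 (y(G) = (6 + G)/3 = 2 + G/3)
K = -253/12 (K = (-2 + 1/(6 + 6))*(5 + 6) = (-2 + 1/12)*11 = -23/12*11 = -253/12 ≈ -21.083)
M = -2735/12 (M = (2 + (1/3)*6) + 11*(-253/12) = (2 + 2) - 2783/12 = 4 - 2783/12 = -2735/12 ≈ -227.92)
-227*M = -227*(-2735/12) = 620845/12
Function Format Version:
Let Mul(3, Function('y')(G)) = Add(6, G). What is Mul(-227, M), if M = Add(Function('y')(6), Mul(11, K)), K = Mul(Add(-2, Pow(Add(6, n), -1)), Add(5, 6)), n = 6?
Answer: Rational(620845, 12) ≈ 51737.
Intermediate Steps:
Function('y')(G) = Add(2, Mul(Rational(1, 3), G)) (Function('y')(G) = Mul(Rational(1, 3), Add(6, G)) = Add(2, Mul(Rational(1, 3), G)))
K = Rational(-253, 12) (K = Mul(Add(-2, Pow(Add(6, 6), -1)), Add(5, 6)) = Mul(Add(-2, Pow(12, -1)), 11) = Mul(Add(-2, Rational(1, 12)), 11) = Mul(Rational(-23, 12), 11) = Rational(-253, 12) ≈ -21.083)
M = Rational(-2735, 12) (M = Add(Add(2, Mul(Rational(1, 3), 6)), Mul(11, Rational(-253, 12))) = Add(Add(2, 2), Rational(-2783, 12)) = Add(4, Rational(-2783, 12)) = Rational(-2735, 12) ≈ -227.92)
Mul(-227, M) = Mul(-227, Rational(-2735, 12)) = Rational(620845, 12)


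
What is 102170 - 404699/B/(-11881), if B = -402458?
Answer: 488536428985961/4781603498 ≈ 1.0217e+5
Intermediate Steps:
102170 - 404699/B/(-11881) = 102170 - 404699/(-402458)/(-11881) = 102170 - 404699*(-1/402458)*(-1/11881) = 102170 + (404699/402458)*(-1/11881) = 102170 - 404699/4781603498 = 488536428985961/4781603498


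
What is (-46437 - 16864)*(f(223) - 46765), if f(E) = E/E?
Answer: 2960207964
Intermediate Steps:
f(E) = 1
(-46437 - 16864)*(f(223) - 46765) = (-46437 - 16864)*(1 - 46765) = -63301*(-46764) = 2960207964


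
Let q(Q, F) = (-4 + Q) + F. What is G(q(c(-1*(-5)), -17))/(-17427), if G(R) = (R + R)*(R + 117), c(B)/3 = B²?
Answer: -6156/5809 ≈ -1.0597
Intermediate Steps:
c(B) = 3*B²
q(Q, F) = -4 + F + Q
G(R) = 2*R*(117 + R) (G(R) = (2*R)*(117 + R) = 2*R*(117 + R))
G(q(c(-1*(-5)), -17))/(-17427) = (2*(-4 - 17 + 3*(-1*(-5))²)*(117 + (-4 - 17 + 3*(-1*(-5))²)))/(-17427) = (2*(-4 - 17 + 3*5²)*(117 + (-4 - 17 + 3*5²)))*(-1/17427) = (2*(-4 - 17 + 3*25)*(117 + (-4 - 17 + 3*25)))*(-1/17427) = (2*(-4 - 17 + 75)*(117 + (-4 - 17 + 75)))*(-1/17427) = (2*54*(117 + 54))*(-1/17427) = (2*54*171)*(-1/17427) = 18468*(-1/17427) = -6156/5809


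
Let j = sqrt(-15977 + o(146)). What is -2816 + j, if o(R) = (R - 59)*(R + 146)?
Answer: -2816 + sqrt(9427) ≈ -2718.9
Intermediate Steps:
o(R) = (-59 + R)*(146 + R)
j = sqrt(9427) (j = sqrt(-15977 + (-8614 + 146**2 + 87*146)) = sqrt(-15977 + (-8614 + 21316 + 12702)) = sqrt(-15977 + 25404) = sqrt(9427) ≈ 97.093)
-2816 + j = -2816 + sqrt(9427)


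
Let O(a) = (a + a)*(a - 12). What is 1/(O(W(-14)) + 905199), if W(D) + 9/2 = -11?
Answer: 2/1812103 ≈ 1.1037e-6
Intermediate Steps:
W(D) = -31/2 (W(D) = -9/2 - 11 = -31/2)
O(a) = 2*a*(-12 + a) (O(a) = (2*a)*(-12 + a) = 2*a*(-12 + a))
1/(O(W(-14)) + 905199) = 1/(2*(-31/2)*(-12 - 31/2) + 905199) = 1/(2*(-31/2)*(-55/2) + 905199) = 1/(1705/2 + 905199) = 1/(1812103/2) = 2/1812103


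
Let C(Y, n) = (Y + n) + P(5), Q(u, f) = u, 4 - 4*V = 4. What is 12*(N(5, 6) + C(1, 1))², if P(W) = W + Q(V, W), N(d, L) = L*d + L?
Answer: 22188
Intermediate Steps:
V = 0 (V = 1 - ¼*4 = 1 - 1 = 0)
N(d, L) = L + L*d
P(W) = W (P(W) = W + 0 = W)
C(Y, n) = 5 + Y + n (C(Y, n) = (Y + n) + 5 = 5 + Y + n)
12*(N(5, 6) + C(1, 1))² = 12*(6*(1 + 5) + (5 + 1 + 1))² = 12*(6*6 + 7)² = 12*(36 + 7)² = 12*43² = 12*1849 = 22188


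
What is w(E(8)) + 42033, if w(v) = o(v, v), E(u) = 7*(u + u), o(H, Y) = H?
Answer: 42145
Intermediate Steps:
E(u) = 14*u (E(u) = 7*(2*u) = 14*u)
w(v) = v
w(E(8)) + 42033 = 14*8 + 42033 = 112 + 42033 = 42145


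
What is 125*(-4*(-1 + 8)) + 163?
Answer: -3337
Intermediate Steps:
125*(-4*(-1 + 8)) + 163 = 125*(-4*7) + 163 = 125*(-28) + 163 = -3500 + 163 = -3337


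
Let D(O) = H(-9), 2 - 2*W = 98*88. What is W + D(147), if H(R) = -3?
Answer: -4314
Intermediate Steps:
W = -4311 (W = 1 - 49*88 = 1 - ½*8624 = 1 - 4312 = -4311)
D(O) = -3
W + D(147) = -4311 - 3 = -4314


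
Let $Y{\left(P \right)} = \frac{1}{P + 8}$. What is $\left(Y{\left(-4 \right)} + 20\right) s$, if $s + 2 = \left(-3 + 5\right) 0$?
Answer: $- \frac{81}{2} \approx -40.5$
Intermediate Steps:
$Y{\left(P \right)} = \frac{1}{8 + P}$
$s = -2$ ($s = -2 + \left(-3 + 5\right) 0 = -2 + 2 \cdot 0 = -2 + 0 = -2$)
$\left(Y{\left(-4 \right)} + 20\right) s = \left(\frac{1}{8 - 4} + 20\right) \left(-2\right) = \left(\frac{1}{4} + 20\right) \left(-2\right) = \frac{81}{4} \left(-2\right) = - \frac{81}{2}$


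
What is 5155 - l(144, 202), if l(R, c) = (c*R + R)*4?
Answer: -111773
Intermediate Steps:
l(R, c) = 4*R + 4*R*c (l(R, c) = (R*c + R)*4 = (R + R*c)*4 = 4*R + 4*R*c)
5155 - l(144, 202) = 5155 - 4*144*(1 + 202) = 5155 - 4*144*203 = 5155 - 1*116928 = 5155 - 116928 = -111773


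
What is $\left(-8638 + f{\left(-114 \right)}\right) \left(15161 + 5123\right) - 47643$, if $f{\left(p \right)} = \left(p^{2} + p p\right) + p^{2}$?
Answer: $615571757$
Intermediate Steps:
$f{\left(p \right)} = 3 p^{2}$ ($f{\left(p \right)} = \left(p^{2} + p^{2}\right) + p^{2} = 2 p^{2} + p^{2} = 3 p^{2}$)
$\left(-8638 + f{\left(-114 \right)}\right) \left(15161 + 5123\right) - 47643 = \left(-8638 + 3 \left(-114\right)^{2}\right) \left(15161 + 5123\right) - 47643 = \left(-8638 + 3 \cdot 12996\right) 20284 - 47643 = \left(-8638 + 38988\right) 20284 - 47643 = 30350 \cdot 20284 - 47643 = 615619400 - 47643 = 615571757$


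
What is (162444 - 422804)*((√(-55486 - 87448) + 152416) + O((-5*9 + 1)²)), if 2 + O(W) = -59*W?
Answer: -9943148400 - 260360*I*√142934 ≈ -9.9432e+9 - 9.8433e+7*I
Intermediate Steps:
O(W) = -2 - 59*W
(162444 - 422804)*((√(-55486 - 87448) + 152416) + O((-5*9 + 1)²)) = (162444 - 422804)*((√(-55486 - 87448) + 152416) + (-2 - 59*(-5*9 + 1)²)) = -260360*((√(-142934) + 152416) + (-2 - 59*(-45 + 1)²)) = -260360*((I*√142934 + 152416) + (-2 - 59*(-44)²)) = -260360*((152416 + I*√142934) + (-2 - 59*1936)) = -260360*((152416 + I*√142934) + (-2 - 114224)) = -260360*((152416 + I*√142934) - 114226) = -260360*(38190 + I*√142934) = -9943148400 - 260360*I*√142934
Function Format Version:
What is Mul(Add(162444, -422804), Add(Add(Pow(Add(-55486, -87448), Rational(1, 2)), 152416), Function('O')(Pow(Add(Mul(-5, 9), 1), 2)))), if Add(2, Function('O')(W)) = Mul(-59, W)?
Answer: Add(-9943148400, Mul(-260360, I, Pow(142934, Rational(1, 2)))) ≈ Add(-9.9432e+9, Mul(-9.8433e+7, I))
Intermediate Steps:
Function('O')(W) = Add(-2, Mul(-59, W))
Mul(Add(162444, -422804), Add(Add(Pow(Add(-55486, -87448), Rational(1, 2)), 152416), Function('O')(Pow(Add(Mul(-5, 9), 1), 2)))) = Mul(Add(162444, -422804), Add(Add(Pow(Add(-55486, -87448), Rational(1, 2)), 152416), Add(-2, Mul(-59, Pow(Add(Mul(-5, 9), 1), 2))))) = Mul(-260360, Add(Add(Pow(-142934, Rational(1, 2)), 152416), Add(-2, Mul(-59, Pow(Add(-45, 1), 2))))) = Mul(-260360, Add(Add(Mul(I, Pow(142934, Rational(1, 2))), 152416), Add(-2, Mul(-59, Pow(-44, 2))))) = Mul(-260360, Add(Add(152416, Mul(I, Pow(142934, Rational(1, 2)))), Add(-2, Mul(-59, 1936)))) = Mul(-260360, Add(Add(152416, Mul(I, Pow(142934, Rational(1, 2)))), Add(-2, -114224))) = Mul(-260360, Add(Add(152416, Mul(I, Pow(142934, Rational(1, 2)))), -114226)) = Mul(-260360, Add(38190, Mul(I, Pow(142934, Rational(1, 2))))) = Add(-9943148400, Mul(-260360, I, Pow(142934, Rational(1, 2))))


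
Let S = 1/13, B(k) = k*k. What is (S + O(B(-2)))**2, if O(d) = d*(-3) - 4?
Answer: 42849/169 ≈ 253.54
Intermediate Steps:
B(k) = k**2
S = 1/13 ≈ 0.076923
O(d) = -4 - 3*d (O(d) = -3*d - 4 = -4 - 3*d)
(S + O(B(-2)))**2 = (1/13 + (-4 - 3*(-2)**2))**2 = (1/13 + (-4 - 3*4))**2 = (1/13 + (-4 - 12))**2 = (1/13 - 16)**2 = (-207/13)**2 = 42849/169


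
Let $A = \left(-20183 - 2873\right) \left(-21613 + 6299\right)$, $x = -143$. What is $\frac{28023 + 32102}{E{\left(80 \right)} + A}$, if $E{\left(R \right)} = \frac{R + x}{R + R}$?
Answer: $\frac{9620000}{56492733377} \approx 0.00017029$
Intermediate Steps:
$E{\left(R \right)} = \frac{-143 + R}{2 R}$ ($E{\left(R \right)} = \frac{R - 143}{R + R} = \frac{-143 + R}{2 R}$)
$A = 353079584$ ($A = \left(-23056\right) \left(-15314\right) = 353079584$)
$\frac{28023 + 32102}{E{\left(80 \right)} + A} = \frac{28023 + 32102}{\frac{-143 + 80}{2 \cdot 80} + 353079584} = \frac{60125}{\frac{1}{2} \cdot \frac{1}{80} \left(-63\right) + 353079584} = \frac{60125}{- \frac{63}{160} + 353079584} = \frac{60125}{\frac{56492733377}{160}} = 60125 \cdot \frac{160}{56492733377} = \frac{9620000}{56492733377}$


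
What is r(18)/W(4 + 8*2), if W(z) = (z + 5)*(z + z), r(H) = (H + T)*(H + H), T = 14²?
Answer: 963/125 ≈ 7.7040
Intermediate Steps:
T = 196
r(H) = 2*H*(196 + H) (r(H) = (H + 196)*(H + H) = (196 + H)*(2*H) = 2*H*(196 + H))
W(z) = 2*z*(5 + z) (W(z) = (5 + z)*(2*z) = 2*z*(5 + z))
r(18)/W(4 + 8*2) = (2*18*(196 + 18))/((2*(4 + 8*2)*(5 + (4 + 8*2)))) = (2*18*214)/((2*(4 + 16)*(5 + (4 + 16)))) = 7704/((2*20*(5 + 20))) = 7704/((2*20*25)) = 7704/1000 = 7704*(1/1000) = 963/125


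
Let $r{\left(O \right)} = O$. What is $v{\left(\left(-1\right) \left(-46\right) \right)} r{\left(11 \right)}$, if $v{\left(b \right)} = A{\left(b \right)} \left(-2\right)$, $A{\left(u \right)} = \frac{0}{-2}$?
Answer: $0$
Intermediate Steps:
$A{\left(u \right)} = 0$ ($A{\left(u \right)} = 0 \left(- \frac{1}{2}\right) = 0$)
$v{\left(b \right)} = 0$ ($v{\left(b \right)} = 0 \left(-2\right) = 0$)
$v{\left(\left(-1\right) \left(-46\right) \right)} r{\left(11 \right)} = 0 \cdot 11 = 0$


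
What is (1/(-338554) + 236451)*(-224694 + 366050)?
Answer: 5657875100506334/169277 ≈ 3.3424e+10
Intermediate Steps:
(1/(-338554) + 236451)*(-224694 + 366050) = (-1/338554 + 236451)*141356 = (80051431853/338554)*141356 = 5657875100506334/169277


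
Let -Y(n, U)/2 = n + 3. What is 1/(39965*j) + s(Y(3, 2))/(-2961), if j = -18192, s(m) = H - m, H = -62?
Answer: 12117387013/717591717360 ≈ 0.016886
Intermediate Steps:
Y(n, U) = -6 - 2*n (Y(n, U) = -2*(n + 3) = -2*(3 + n) = -6 - 2*n)
s(m) = -62 - m
1/(39965*j) + s(Y(3, 2))/(-2961) = 1/(39965*(-18192)) + (-62 - (-6 - 2*3))/(-2961) = (1/39965)*(-1/18192) + (-62 - (-6 - 6))*(-1/2961) = -1/727043280 + (-62 - 1*(-12))*(-1/2961) = -1/727043280 + (-62 + 12)*(-1/2961) = -1/727043280 - 50*(-1/2961) = -1/727043280 + 50/2961 = 12117387013/717591717360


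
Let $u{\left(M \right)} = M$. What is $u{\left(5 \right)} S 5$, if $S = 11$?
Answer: $275$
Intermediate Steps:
$u{\left(5 \right)} S 5 = 5 \cdot 11 \cdot 5 = 55 \cdot 5 = 275$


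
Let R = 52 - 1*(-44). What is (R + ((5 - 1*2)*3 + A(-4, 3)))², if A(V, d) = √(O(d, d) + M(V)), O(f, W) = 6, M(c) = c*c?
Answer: (105 + √22)² ≈ 12032.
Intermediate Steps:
M(c) = c²
R = 96 (R = 52 + 44 = 96)
A(V, d) = √(6 + V²)
(R + ((5 - 1*2)*3 + A(-4, 3)))² = (96 + ((5 - 1*2)*3 + √(6 + (-4)²)))² = (96 + ((5 - 2)*3 + √(6 + 16)))² = (96 + (3*3 + √22))² = (96 + (9 + √22))² = (105 + √22)²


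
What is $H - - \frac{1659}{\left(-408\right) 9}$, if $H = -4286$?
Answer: $- \frac{5246617}{1224} \approx -4286.5$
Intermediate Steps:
$H - - \frac{1659}{\left(-408\right) 9} = -4286 - - \frac{1659}{\left(-408\right) 9} = -4286 - - \frac{1659}{-3672} = -4286 - \left(-1659\right) \left(- \frac{1}{3672}\right) = -4286 - \frac{553}{1224} = - \frac{5246617}{1224}$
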